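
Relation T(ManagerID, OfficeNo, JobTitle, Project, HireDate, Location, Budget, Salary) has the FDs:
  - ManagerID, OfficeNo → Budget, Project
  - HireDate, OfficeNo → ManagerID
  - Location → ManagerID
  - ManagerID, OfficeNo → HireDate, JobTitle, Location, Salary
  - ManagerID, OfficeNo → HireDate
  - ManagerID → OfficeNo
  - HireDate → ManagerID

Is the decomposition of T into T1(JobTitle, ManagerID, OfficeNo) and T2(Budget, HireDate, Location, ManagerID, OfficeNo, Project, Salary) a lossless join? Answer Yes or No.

Yes

T1 ∩ T2 = {ManagerID, OfficeNo}; its closure under F is {Budget, HireDate, JobTitle, Location, ManagerID, OfficeNo, Project, Salary}.
T1 is contained in that closure, so T1 ∩ T2 → T1 holds and the join is lossless.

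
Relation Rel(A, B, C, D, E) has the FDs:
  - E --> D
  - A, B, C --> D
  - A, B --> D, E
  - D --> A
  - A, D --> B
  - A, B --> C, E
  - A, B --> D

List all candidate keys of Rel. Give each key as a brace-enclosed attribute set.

{A, B}, {D}, {E}

{D} is a candidate key since {D}⁺ = {A, B, C, D, E} covers every attribute.
{E} is a candidate key since {E}⁺ = {A, B, C, D, E} covers every attribute.
{A, B} is a candidate key since {A, B}⁺ = {A, B, C, D, E} covers every attribute.
Any other superkey properly contains one of these, so there are no further candidate keys.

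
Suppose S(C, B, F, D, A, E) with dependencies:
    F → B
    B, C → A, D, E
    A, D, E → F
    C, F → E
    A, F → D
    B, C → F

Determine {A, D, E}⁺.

{A, B, D, E, F}

Start with {A, D, E}.
A, D, E → F applies; add {F} → now {A, D, E, F}.
F → B applies; add {B} → now {A, B, D, E, F}.
No further FD applies.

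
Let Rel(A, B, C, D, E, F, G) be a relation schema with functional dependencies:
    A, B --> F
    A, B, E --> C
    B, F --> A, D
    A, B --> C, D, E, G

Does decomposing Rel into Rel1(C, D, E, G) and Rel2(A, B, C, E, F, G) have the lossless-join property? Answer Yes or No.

No

Rel1 ∩ Rel2 = {C, E, G}; its closure under F is {C, E, G}.
Rel1 ⊄ {C, E, G} and Rel2 ⊄ {C, E, G}, so the split is lossy.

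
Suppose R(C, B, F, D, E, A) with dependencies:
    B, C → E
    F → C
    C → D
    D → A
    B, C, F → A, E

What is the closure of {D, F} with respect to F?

{A, C, D, F}

Start with {D, F}.
F → C applies; add {C} → now {C, D, F}.
D → A applies; add {A} → now {A, C, D, F}.
No further FD applies.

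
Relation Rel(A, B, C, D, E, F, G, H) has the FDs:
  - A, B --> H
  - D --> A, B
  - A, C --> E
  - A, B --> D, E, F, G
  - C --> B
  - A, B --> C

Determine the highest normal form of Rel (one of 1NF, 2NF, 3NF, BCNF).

Candidate keys: {A, B}, {A, C}, {D}. Prime attributes: {A, B, C, D}.
C --> B: {C}⁺ = {B, C}, which is not all of the attributes, so the left side is not a superkey — BCNF is violated.
Its right-hand attributes {B} are all prime, as are those of every other non-superkey FD — the relation is in 3NF.

3NF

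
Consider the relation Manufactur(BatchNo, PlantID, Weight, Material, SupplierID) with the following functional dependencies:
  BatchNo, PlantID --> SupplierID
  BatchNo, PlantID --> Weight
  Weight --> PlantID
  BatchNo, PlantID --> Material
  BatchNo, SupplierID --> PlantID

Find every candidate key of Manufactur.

{BatchNo, PlantID}, {BatchNo, SupplierID}, {BatchNo, Weight}

No FD produces {BatchNo}, so it must be in every candidate key.
{BatchNo, PlantID}⁺ = {BatchNo, Material, PlantID, SupplierID, Weight}, which is every attribute, so {BatchNo, PlantID} is a candidate key.
{BatchNo, SupplierID}⁺ = {BatchNo, Material, PlantID, SupplierID, Weight}, which is every attribute, so {BatchNo, SupplierID} is a candidate key.
{BatchNo, Weight}⁺ = {BatchNo, Material, PlantID, SupplierID, Weight}, which is every attribute, so {BatchNo, Weight} is a candidate key.
No proper subset of any of these is a key, and no other minimal superkey exists.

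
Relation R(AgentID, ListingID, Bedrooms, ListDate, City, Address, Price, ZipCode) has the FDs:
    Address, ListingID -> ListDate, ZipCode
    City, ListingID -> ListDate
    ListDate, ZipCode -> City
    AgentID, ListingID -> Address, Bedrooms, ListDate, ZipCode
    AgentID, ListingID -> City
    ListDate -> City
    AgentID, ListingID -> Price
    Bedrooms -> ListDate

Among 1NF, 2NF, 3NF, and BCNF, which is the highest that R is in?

Candidate key: {AgentID, ListingID}. Prime attributes: {AgentID, ListingID}.
For Address, ListingID -> ListDate, ZipCode we have {Address, ListingID}⁺ = {Address, City, ListDate, ListingID, ZipCode}; {Address, ListingID} is not a superkey, so BCNF fails.
Address, ListingID -> ListDate, ZipCode determines the non-prime attributes {ListDate, ZipCode} from a non-superkey — 3NF is violated.
Checking every proper subset of each key, none determines a non-prime attribute — 2NF is satisfied.

2NF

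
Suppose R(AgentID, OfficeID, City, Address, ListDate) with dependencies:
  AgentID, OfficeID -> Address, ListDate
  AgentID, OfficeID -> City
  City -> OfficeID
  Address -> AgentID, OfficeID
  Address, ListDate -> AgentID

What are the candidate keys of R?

{Address}, {AgentID, City}, {AgentID, OfficeID}

Closure of {Address} is {Address, AgentID, City, ListDate, OfficeID}, the whole schema; {Address} is a candidate key.
Closure of {AgentID, City} is {Address, AgentID, City, ListDate, OfficeID}, the whole schema; {AgentID, City} is a candidate key.
Closure of {AgentID, OfficeID} is {Address, AgentID, City, ListDate, OfficeID}, the whole schema; {AgentID, OfficeID} is a candidate key.
Any other superkey properly contains one of these, so there are no further candidate keys.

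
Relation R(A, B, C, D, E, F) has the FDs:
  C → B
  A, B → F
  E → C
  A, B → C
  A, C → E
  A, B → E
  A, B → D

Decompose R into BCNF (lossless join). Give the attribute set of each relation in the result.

Candidate keys of the original relation: {A, B}, {A, C}, {A, E}.
{A, B, C, D, E, F}: {C} determines {B, C} here but is not a superkey — split on C → B, giving {B, C} and {A, C, D, E, F}.
{B, C} has no BCNF violation.
{A, C, D, E, F}: {E} determines {C, E} here but is not a superkey — split on E → C, giving {C, E} and {A, D, E, F}.
{C, E} has no BCNF violation.
{A, D, E, F} has no BCNF violation.

{A, D, E, F}; {B, C}; {C, E}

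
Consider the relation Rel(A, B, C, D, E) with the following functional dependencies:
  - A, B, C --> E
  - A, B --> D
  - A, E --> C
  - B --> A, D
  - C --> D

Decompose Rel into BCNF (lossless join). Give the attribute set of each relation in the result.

Candidate keys of the original relation: {B, C}, {B, E}.
{A, B, C, D, E}: {A, B} determines {A, B, D} here but is not a superkey — split on A, B --> D, giving {A, B, D} and {A, B, C, E}.
{A, B, D}: every determinant is a superkey — BCNF.
{A, B, C, E}: {A, E} determines {A, C, E} here but is not a superkey — split on A, E --> C, giving {A, C, E} and {A, B, E}.
{A, C, E}: every determinant is a superkey — BCNF.
{A, B, E}: {B} determines {A, B} here but is not a superkey — split on B --> A, giving {A, B} and {B, E}.
{A, B}: every determinant is a superkey — BCNF.
{B, E}: every determinant is a superkey — BCNF.

{A, B, D}; {A, C, E}; {B, E}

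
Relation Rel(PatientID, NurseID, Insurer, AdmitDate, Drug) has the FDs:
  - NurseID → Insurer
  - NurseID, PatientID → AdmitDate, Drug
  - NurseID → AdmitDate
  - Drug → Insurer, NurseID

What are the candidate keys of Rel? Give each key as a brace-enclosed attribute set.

Attributes never on any right-hand side: {PatientID} — every candidate key must contain it.
{Drug, PatientID}⁺ = {AdmitDate, Drug, Insurer, NurseID, PatientID} — all of the relation — so {Drug, PatientID} is a candidate key.
{NurseID, PatientID}⁺ = {AdmitDate, Drug, Insurer, NurseID, PatientID} — all of the relation — so {NurseID, PatientID} is a candidate key.
These are minimal and exhaustive — every other superkey contains one of them.

{Drug, PatientID}, {NurseID, PatientID}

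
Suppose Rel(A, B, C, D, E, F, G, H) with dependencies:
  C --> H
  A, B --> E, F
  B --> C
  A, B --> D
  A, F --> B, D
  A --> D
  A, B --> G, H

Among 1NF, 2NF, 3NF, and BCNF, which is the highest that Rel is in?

1NF

Candidate keys: {A, B}, {A, F}. Prime attributes: {A, B, F}.
C --> H: {C}⁺ = {C, H}, which is not all of the attributes, so the left side is not a superkey — BCNF is violated.
C --> H has non-prime {H} on the right and a non-superkey on the left, so 3NF fails.
{A} is a proper subset of the key {A, B}, and {A}⁺ contains the non-prime attribute {D} — a partial dependency, so 2NF is violated.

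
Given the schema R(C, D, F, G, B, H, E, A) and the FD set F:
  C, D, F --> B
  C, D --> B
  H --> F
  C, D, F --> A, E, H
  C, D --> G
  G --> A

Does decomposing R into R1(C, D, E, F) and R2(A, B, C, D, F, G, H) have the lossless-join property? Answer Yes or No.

Yes

R1 ∩ R2 = {C, D, F}; its closure under F is {A, B, C, D, E, F, G, H}.
This includes all of R1, so the common attributes are a superkey of R1 — the join is lossless.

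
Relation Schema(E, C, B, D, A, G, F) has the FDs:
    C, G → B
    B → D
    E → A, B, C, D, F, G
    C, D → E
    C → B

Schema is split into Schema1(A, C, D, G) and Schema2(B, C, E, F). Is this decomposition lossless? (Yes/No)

Yes

Common attributes: {C}; their closure is {A, B, C, D, E, F, G}.
This includes all of Schema1, so the common attributes are a superkey of Schema1 — the join is lossless.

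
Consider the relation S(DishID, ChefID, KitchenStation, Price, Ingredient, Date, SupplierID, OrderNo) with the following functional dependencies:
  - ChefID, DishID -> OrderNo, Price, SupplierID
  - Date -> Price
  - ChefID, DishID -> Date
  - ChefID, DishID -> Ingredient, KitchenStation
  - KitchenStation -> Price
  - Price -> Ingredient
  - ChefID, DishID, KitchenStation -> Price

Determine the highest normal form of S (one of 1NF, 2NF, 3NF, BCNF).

2NF

Candidate key: {ChefID, DishID}. Prime attributes: {ChefID, DishID}.
Date -> Price breaks BCNF: {Date}⁺ = {Date, Ingredient, Price}, so {Date} is not a superkey.
Date -> Price determines the non-prime attribute {Price} from a non-superkey — 3NF is violated.
No non-prime attribute depends on a proper subset of any candidate key, so 2NF holds.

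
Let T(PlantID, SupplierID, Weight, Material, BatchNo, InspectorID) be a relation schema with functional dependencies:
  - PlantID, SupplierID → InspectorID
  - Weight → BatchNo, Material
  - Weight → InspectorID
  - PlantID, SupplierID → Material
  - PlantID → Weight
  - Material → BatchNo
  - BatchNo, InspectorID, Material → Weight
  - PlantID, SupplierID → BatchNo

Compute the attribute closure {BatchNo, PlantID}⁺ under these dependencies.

Start with {BatchNo, PlantID}.
PlantID → Weight applies; add {Weight} → now {BatchNo, PlantID, Weight}.
Weight → BatchNo, Material applies; add {Material} → now {BatchNo, Material, PlantID, Weight}.
Weight → InspectorID applies; add {InspectorID} → now {BatchNo, InspectorID, Material, PlantID, Weight}.
No further FD applies.

{BatchNo, InspectorID, Material, PlantID, Weight}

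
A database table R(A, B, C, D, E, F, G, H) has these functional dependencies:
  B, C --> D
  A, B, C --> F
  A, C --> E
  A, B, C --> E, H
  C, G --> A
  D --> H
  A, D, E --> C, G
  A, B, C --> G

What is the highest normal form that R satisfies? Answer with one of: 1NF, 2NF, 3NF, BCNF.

1NF

Candidate keys: {A, B, C}, {A, B, D, E}, {B, C, G}. Prime attributes: {A, B, C, D, E, G}.
For B, C --> D we have {B, C}⁺ = {B, C, D, H}; {B, C} is not a superkey, so BCNF fails.
Because {H} is non-prime and the left side of D --> H is not a superkey, the relation is not in 3NF.
Since {B, C} ⊂ {A, B, C} and {B, C}⁺ ⊇ {H} with {H} non-prime, there is a partial dependency; 2NF fails.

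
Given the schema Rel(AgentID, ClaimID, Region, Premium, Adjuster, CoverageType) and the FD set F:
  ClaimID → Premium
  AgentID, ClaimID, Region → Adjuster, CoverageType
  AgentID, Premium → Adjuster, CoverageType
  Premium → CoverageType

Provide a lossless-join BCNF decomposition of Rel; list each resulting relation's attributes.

Candidate key of the original relation: {AgentID, ClaimID, Region}.
Within {Adjuster, AgentID, ClaimID, CoverageType, Premium, Region}: {ClaimID}⁺ ∩ {Adjuster, AgentID, ClaimID, CoverageType, Premium, Region} = {ClaimID, CoverageType, Premium}, not the whole set, so ClaimID → CoverageType, Premium violates BCNF; decompose into {ClaimID, CoverageType, Premium} and {Adjuster, AgentID, ClaimID, Region}.
Within {ClaimID, CoverageType, Premium}: {Premium}⁺ ∩ {ClaimID, CoverageType, Premium} = {CoverageType, Premium}, not the whole set, so Premium → CoverageType violates BCNF; decompose into {CoverageType, Premium} and {ClaimID, Premium}.
{CoverageType, Premium} has no BCNF violation.
{ClaimID, Premium} has no BCNF violation.
Within {Adjuster, AgentID, ClaimID, Region}: {AgentID, ClaimID}⁺ ∩ {Adjuster, AgentID, ClaimID, Region} = {Adjuster, AgentID, ClaimID}, not the whole set, so AgentID, ClaimID → Adjuster violates BCNF; decompose into {Adjuster, AgentID, ClaimID} and {AgentID, ClaimID, Region}.
{Adjuster, AgentID, ClaimID} has no BCNF violation.
{AgentID, ClaimID, Region} has no BCNF violation.

{Adjuster, AgentID, ClaimID}; {AgentID, ClaimID, Region}; {ClaimID, Premium}; {CoverageType, Premium}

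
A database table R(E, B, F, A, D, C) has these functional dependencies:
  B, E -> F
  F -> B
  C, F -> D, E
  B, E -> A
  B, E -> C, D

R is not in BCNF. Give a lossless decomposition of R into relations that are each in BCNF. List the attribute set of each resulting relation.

Candidate keys of the original relation: {B, E}, {C, F}, {E, F}.
In {A, B, C, D, E, F}, {F} is not a superkey ({F}⁺ restricted to this set is {B, F}), so split on F -> B into {B, F} and {A, C, D, E, F}.
{B, F} is in BCNF.
{A, C, D, E, F} is in BCNF.

{A, C, D, E, F}; {B, F}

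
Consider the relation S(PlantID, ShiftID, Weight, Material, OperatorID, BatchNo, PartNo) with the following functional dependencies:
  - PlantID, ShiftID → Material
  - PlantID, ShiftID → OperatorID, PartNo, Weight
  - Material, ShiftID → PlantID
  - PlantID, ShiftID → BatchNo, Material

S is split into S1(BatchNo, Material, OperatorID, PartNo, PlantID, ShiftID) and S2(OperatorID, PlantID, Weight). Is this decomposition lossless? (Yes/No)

The shared attributes are {OperatorID, PlantID} and {OperatorID, PlantID}⁺ = {OperatorID, PlantID}.
S1 ⊄ {OperatorID, PlantID} and S2 ⊄ {OperatorID, PlantID}, so the split is lossy.

No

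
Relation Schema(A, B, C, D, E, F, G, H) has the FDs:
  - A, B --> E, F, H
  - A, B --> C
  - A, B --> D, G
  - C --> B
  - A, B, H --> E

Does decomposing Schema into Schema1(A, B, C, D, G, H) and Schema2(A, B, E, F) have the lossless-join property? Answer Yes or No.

Yes

Schema1 ∩ Schema2 = {A, B}; its closure under F is {A, B, C, D, E, F, G, H}.
Since Schema1 ⊆ {A, B, C, D, E, F, G, H}, the intersection is a superkey of Schema1; the decomposition is lossless.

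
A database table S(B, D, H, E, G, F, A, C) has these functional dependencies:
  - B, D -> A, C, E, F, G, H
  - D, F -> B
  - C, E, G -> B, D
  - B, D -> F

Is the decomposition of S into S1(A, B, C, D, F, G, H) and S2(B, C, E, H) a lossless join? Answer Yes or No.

Common attributes: {B, C, H}; their closure is {B, C, H}.
S1 ⊄ {B, C, H} and S2 ⊄ {B, C, H}, so the split is lossy.

No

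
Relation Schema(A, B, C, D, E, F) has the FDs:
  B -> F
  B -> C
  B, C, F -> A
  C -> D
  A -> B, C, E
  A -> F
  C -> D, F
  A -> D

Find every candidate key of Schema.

{A} is a candidate key since {A}⁺ = {A, B, C, D, E, F} covers every attribute.
{B} is a candidate key since {B}⁺ = {A, B, C, D, E, F} covers every attribute.
Any other superkey properly contains one of these, so there are no further candidate keys.

{A}, {B}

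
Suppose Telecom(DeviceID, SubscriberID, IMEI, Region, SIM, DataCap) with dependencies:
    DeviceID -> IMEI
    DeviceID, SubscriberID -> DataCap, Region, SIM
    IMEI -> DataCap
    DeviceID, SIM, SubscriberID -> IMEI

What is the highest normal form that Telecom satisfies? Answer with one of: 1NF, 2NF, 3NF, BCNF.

Candidate key: {DeviceID, SubscriberID}. Prime attributes: {DeviceID, SubscriberID}.
DeviceID -> IMEI breaks BCNF: {DeviceID}⁺ = {DataCap, DeviceID, IMEI}, so {DeviceID} is not a superkey.
DeviceID -> IMEI determines the non-prime attribute {IMEI} from a non-superkey — 3NF is violated.
{DeviceID} is a proper subset of the key {DeviceID, SubscriberID}, and {DeviceID}⁺ contains the non-prime attributes {DataCap, IMEI} — a partial dependency, so 2NF is violated.

1NF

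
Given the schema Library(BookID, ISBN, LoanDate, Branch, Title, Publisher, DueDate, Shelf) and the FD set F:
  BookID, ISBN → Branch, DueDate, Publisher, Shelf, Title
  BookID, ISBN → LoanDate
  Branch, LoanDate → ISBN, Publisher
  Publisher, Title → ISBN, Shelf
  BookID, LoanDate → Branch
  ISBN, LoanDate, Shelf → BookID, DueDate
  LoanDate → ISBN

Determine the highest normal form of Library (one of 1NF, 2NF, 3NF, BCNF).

Candidate keys: {BookID, ISBN}, {BookID, LoanDate}, {BookID, Publisher, Title}, {Branch, LoanDate, Title}, {LoanDate, Publisher, Title}, {LoanDate, Shelf}. Prime attributes: {BookID, Branch, ISBN, LoanDate, Publisher, Shelf, Title}.
Branch, LoanDate → ISBN, Publisher breaks BCNF: {Branch, LoanDate}⁺ = {Branch, ISBN, LoanDate, Publisher}, so {Branch, LoanDate} is not a superkey.
Its right-hand attributes {ISBN, Publisher} are all prime, as are those of every other non-superkey FD — the relation is in 3NF.

3NF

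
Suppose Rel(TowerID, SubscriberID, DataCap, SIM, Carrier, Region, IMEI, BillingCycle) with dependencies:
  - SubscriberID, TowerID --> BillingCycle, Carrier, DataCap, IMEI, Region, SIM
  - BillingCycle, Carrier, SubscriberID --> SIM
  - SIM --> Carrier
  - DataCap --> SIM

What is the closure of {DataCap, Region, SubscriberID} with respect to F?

{Carrier, DataCap, Region, SIM, SubscriberID}

Start with {DataCap, Region, SubscriberID}.
DataCap --> SIM applies; add {SIM} → now {DataCap, Region, SIM, SubscriberID}.
SIM --> Carrier applies; add {Carrier} → now {Carrier, DataCap, Region, SIM, SubscriberID}.
No further FD applies.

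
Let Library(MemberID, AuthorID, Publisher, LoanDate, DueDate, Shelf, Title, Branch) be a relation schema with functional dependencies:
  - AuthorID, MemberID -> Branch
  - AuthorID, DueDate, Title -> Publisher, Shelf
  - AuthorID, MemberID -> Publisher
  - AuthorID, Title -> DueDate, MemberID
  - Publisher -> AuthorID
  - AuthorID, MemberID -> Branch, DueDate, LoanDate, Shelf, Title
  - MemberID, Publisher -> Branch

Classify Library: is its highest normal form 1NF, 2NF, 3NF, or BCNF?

3NF

Candidate keys: {AuthorID, MemberID}, {AuthorID, Title}, {MemberID, Publisher}, {Publisher, Title}. Prime attributes: {AuthorID, MemberID, Publisher, Title}.
Publisher -> AuthorID: {Publisher}⁺ = {AuthorID, Publisher}, which is not all of the attributes, so the left side is not a superkey — BCNF is violated.
Since {AuthorID} ⊆ prime attributes and every other non-superkey FD also has a prime right side, the schema is in 3NF.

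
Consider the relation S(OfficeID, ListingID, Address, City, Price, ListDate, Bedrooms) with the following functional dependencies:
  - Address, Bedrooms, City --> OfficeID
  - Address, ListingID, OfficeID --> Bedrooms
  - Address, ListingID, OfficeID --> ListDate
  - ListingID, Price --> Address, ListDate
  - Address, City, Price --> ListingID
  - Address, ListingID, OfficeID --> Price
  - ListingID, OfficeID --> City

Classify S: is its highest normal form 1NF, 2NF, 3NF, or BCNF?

Candidate keys: {Address, Bedrooms, City, ListingID}, {Address, Bedrooms, City, Price}, {Address, City, OfficeID, Price}, {Address, ListingID, OfficeID}, {Bedrooms, City, ListingID, Price}, {ListingID, OfficeID, Price}. Prime attributes: {Address, Bedrooms, City, ListingID, OfficeID, Price}.
Address, Bedrooms, City --> OfficeID: {Address, Bedrooms, City}⁺ = {Address, Bedrooms, City, OfficeID}, which is not all of the attributes, so the left side is not a superkey — BCNF is violated.
ListingID, Price --> Address, ListDate determines the non-prime attribute {ListDate} from a non-superkey — 3NF is violated.
{ListingID, Price} is a proper subset of the key {ListingID, OfficeID, Price}, and {ListingID, Price}⁺ contains the non-prime attribute {ListDate} — a partial dependency, so 2NF is violated.

1NF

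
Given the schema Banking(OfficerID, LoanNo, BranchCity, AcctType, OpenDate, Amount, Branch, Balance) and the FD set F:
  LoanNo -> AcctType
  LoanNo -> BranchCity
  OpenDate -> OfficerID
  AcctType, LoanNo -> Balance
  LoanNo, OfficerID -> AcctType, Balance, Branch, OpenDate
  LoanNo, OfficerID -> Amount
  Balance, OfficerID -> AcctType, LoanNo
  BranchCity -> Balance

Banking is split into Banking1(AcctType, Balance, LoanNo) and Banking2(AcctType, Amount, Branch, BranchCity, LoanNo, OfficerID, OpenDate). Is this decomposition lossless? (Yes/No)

Banking1 ∩ Banking2 = {AcctType, LoanNo}; its closure under F is {AcctType, Balance, BranchCity, LoanNo}.
This includes all of Banking1, so the common attributes are a superkey of Banking1 — the join is lossless.

Yes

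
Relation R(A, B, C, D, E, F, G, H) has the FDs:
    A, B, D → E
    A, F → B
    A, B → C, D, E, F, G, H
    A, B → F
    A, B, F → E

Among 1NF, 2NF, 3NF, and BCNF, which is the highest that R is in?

BCNF

Candidate keys: {A, B}, {A, F}. Prime attributes: {A, B, F}.
Every FD has a superkey on the left, so the relation is in BCNF.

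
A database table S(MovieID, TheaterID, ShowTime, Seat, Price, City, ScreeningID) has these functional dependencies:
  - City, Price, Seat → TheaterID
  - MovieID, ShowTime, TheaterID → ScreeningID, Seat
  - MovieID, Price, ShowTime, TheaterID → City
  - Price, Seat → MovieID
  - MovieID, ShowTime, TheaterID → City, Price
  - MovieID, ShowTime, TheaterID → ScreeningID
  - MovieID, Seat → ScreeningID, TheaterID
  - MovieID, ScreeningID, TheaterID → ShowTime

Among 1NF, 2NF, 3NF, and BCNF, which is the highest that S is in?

BCNF

Candidate keys: {MovieID, ScreeningID, TheaterID}, {MovieID, Seat}, {MovieID, ShowTime, TheaterID}, {Price, Seat}. Prime attributes: {MovieID, Price, ScreeningID, Seat, ShowTime, TheaterID}.
The left-hand side of every FD is a superkey, so BCNF is satisfied.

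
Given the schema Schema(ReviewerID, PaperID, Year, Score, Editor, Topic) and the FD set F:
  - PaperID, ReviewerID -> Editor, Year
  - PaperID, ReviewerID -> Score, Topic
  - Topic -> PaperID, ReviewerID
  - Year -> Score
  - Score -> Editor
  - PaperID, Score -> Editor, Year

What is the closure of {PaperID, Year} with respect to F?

Start with {PaperID, Year}.
Year -> Score applies; add {Score} → now {PaperID, Score, Year}.
Score -> Editor applies; add {Editor} → now {Editor, PaperID, Score, Year}.
No further FD applies.

{Editor, PaperID, Score, Year}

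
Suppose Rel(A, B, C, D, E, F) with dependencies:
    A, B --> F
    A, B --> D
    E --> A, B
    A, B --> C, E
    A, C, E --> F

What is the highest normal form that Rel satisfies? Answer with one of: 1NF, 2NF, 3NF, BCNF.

Candidate keys: {A, B}, {E}. Prime attributes: {A, B, E}.
The left-hand side of every FD is a superkey, so BCNF is satisfied.

BCNF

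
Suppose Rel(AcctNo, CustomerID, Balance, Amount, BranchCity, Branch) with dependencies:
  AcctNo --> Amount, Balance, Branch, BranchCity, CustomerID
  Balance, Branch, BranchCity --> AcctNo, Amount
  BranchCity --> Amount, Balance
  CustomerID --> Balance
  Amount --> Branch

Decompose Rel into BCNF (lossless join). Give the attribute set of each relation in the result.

Candidate keys of the original relation: {AcctNo}, {BranchCity}.
In {AcctNo, Amount, Balance, Branch, BranchCity, CustomerID}, {CustomerID} is not a superkey ({CustomerID}⁺ restricted to this set is {Balance, CustomerID}), so split on CustomerID --> Balance into {Balance, CustomerID} and {AcctNo, Amount, Branch, BranchCity, CustomerID}.
{Balance, CustomerID}: every determinant is a superkey — BCNF.
In {AcctNo, Amount, Branch, BranchCity, CustomerID}, {Amount} is not a superkey ({Amount}⁺ restricted to this set is {Amount, Branch}), so split on Amount --> Branch into {Amount, Branch} and {AcctNo, Amount, BranchCity, CustomerID}.
{Amount, Branch}: every determinant is a superkey — BCNF.
{AcctNo, Amount, BranchCity, CustomerID}: every determinant is a superkey — BCNF.

{AcctNo, Amount, BranchCity, CustomerID}; {Amount, Branch}; {Balance, CustomerID}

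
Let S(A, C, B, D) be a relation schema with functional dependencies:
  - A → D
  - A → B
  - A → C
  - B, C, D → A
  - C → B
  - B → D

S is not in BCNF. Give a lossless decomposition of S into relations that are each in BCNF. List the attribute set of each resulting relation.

{A, B, C}; {B, D}

Candidate keys of the original relation: {A}, {C}.
In {A, B, C, D}, {B} is not a superkey ({B}⁺ restricted to this set is {B, D}), so split on B → D into {B, D} and {A, B, C}.
{B, D}: every determinant is a superkey — BCNF.
{A, B, C}: every determinant is a superkey — BCNF.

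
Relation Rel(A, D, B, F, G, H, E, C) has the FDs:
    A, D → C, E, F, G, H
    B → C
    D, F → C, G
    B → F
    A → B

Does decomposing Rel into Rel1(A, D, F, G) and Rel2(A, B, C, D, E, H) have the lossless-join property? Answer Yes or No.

Yes

Common attributes: {A, D}; their closure is {A, B, C, D, E, F, G, H}.
This includes all of Rel1, so the common attributes are a superkey of Rel1 — the join is lossless.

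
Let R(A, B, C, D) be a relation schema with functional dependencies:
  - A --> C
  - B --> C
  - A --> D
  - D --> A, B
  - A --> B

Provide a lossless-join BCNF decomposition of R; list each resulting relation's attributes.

Candidate keys of the original relation: {A}, {D}.
{A, B, C, D}: {B} determines {B, C} here but is not a superkey — split on B --> C, giving {B, C} and {A, B, D}.
{B, C} is in BCNF.
{A, B, D} is in BCNF.

{A, B, D}; {B, C}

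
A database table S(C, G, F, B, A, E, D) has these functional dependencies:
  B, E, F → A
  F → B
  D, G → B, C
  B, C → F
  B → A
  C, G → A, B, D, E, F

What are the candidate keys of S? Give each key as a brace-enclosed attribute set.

No FD produces {G}, so it must be in every candidate key.
{C, G}⁺ = {A, B, C, D, E, F, G}, which is every attribute, so {C, G} is a candidate key.
{D, G}⁺ = {A, B, C, D, E, F, G}, which is every attribute, so {D, G} is a candidate key.
Any other superkey properly contains one of these, so there are no further candidate keys.

{C, G}, {D, G}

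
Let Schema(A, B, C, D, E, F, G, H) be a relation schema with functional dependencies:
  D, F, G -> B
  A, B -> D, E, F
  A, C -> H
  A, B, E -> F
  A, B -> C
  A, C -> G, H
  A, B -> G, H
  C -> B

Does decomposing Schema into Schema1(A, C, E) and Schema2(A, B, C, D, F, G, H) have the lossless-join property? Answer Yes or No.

The shared attributes are {A, C} and {A, C}⁺ = {A, B, C, D, E, F, G, H}.
This includes all of Schema1, so the common attributes are a superkey of Schema1 — the join is lossless.

Yes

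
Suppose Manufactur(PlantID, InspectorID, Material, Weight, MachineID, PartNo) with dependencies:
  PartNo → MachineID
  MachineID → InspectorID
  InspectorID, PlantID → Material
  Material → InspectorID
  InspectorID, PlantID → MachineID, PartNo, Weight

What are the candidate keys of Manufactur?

No FD produces {PlantID}, so it must be in every candidate key.
{InspectorID, PlantID}⁺ = {InspectorID, MachineID, Material, PartNo, PlantID, Weight}, which is every attribute, so {InspectorID, PlantID} is a candidate key.
{MachineID, PlantID}⁺ = {InspectorID, MachineID, Material, PartNo, PlantID, Weight}, which is every attribute, so {MachineID, PlantID} is a candidate key.
{Material, PlantID}⁺ = {InspectorID, MachineID, Material, PartNo, PlantID, Weight}, which is every attribute, so {Material, PlantID} is a candidate key.
{PartNo, PlantID}⁺ = {InspectorID, MachineID, Material, PartNo, PlantID, Weight}, which is every attribute, so {PartNo, PlantID} is a candidate key.
No proper subset of any of these is a key, and no other minimal superkey exists.

{InspectorID, PlantID}, {MachineID, PlantID}, {Material, PlantID}, {PartNo, PlantID}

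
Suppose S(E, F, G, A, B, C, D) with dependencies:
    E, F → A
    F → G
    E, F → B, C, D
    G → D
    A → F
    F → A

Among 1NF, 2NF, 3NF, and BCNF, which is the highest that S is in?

1NF

Candidate keys: {A, E}, {E, F}. Prime attributes: {A, E, F}.
F → G breaks BCNF: {F}⁺ = {A, D, F, G}, so {F} is not a superkey.
F → G has non-prime {G} on the right and a non-superkey on the left, so 3NF fails.
The proper key subset {A} of {A, E} determines non-prime {D, G}, so the relation is not even in 2NF.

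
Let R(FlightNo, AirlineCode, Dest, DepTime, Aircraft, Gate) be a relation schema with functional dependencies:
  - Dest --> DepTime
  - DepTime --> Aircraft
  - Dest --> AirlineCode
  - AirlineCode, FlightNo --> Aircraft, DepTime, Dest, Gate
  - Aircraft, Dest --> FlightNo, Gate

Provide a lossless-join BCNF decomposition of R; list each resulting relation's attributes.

{Aircraft, DepTime}; {AirlineCode, DepTime, Dest, FlightNo, Gate}

Candidate keys of the original relation: {AirlineCode, FlightNo}, {Dest}.
{Aircraft, AirlineCode, DepTime, Dest, FlightNo, Gate}: {DepTime} determines {Aircraft, DepTime} here but is not a superkey — split on DepTime --> Aircraft, giving {Aircraft, DepTime} and {AirlineCode, DepTime, Dest, FlightNo, Gate}.
{Aircraft, DepTime}: every determinant is a superkey — BCNF.
{AirlineCode, DepTime, Dest, FlightNo, Gate}: every determinant is a superkey — BCNF.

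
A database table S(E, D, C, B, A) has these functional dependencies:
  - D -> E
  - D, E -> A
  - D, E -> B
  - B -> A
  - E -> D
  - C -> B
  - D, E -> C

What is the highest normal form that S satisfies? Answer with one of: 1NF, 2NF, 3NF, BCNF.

Candidate keys: {D}, {E}. Prime attributes: {D, E}.
For B -> A we have {B}⁺ = {A, B}; {B} is not a superkey, so BCNF fails.
B -> A determines the non-prime attribute {A} from a non-superkey — 3NF is violated.
All keys have size 1, which rules out partial dependencies — 2NF is satisfied.

2NF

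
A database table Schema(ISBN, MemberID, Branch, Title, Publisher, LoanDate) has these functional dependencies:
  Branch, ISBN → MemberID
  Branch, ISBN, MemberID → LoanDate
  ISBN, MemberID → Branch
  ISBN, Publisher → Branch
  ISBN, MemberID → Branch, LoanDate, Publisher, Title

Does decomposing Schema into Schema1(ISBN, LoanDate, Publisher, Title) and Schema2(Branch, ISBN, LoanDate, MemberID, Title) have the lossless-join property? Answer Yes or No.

Schema1 ∩ Schema2 = {ISBN, LoanDate, Title}; its closure under F is {ISBN, LoanDate, Title}.
The closure covers neither Schema1 nor Schema2 entirely; the join is not lossless.

No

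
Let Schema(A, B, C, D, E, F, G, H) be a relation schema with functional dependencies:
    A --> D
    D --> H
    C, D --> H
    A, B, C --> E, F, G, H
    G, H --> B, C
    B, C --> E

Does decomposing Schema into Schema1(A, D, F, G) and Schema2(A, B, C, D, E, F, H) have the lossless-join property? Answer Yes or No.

No

Common attributes: {A, D, F}; their closure is {A, D, F, H}.
The closure covers neither Schema1 nor Schema2 entirely; the join is not lossless.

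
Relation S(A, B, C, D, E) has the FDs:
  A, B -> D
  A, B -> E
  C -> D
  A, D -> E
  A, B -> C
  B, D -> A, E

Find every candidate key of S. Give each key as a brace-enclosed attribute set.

{A, B}, {B, C}, {B, D}

No FD produces {B}, so it must be in every candidate key.
{A, B}⁺ = {A, B, C, D, E}, which is every attribute, so {A, B} is a candidate key.
{B, C}⁺ = {A, B, C, D, E}, which is every attribute, so {B, C} is a candidate key.
{B, D}⁺ = {A, B, C, D, E}, which is every attribute, so {B, D} is a candidate key.
These are minimal and exhaustive — every other superkey contains one of them.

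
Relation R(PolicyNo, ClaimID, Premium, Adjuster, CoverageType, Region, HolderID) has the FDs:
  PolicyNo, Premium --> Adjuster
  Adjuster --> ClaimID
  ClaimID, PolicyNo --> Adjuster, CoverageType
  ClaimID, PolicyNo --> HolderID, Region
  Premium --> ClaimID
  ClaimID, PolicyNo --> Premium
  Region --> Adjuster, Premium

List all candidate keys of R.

{PolicyNo} never appears on the right of any FD, so every key must include it.
{Adjuster, PolicyNo} is a candidate key since {Adjuster, PolicyNo}⁺ = {Adjuster, ClaimID, CoverageType, HolderID, PolicyNo, Premium, Region} covers every attribute.
{ClaimID, PolicyNo} is a candidate key since {ClaimID, PolicyNo}⁺ = {Adjuster, ClaimID, CoverageType, HolderID, PolicyNo, Premium, Region} covers every attribute.
{PolicyNo, Premium} is a candidate key since {PolicyNo, Premium}⁺ = {Adjuster, ClaimID, CoverageType, HolderID, PolicyNo, Premium, Region} covers every attribute.
{PolicyNo, Region} is a candidate key since {PolicyNo, Region}⁺ = {Adjuster, ClaimID, CoverageType, HolderID, PolicyNo, Premium, Region} covers every attribute.
No proper subset of any of these is a key, and no other minimal superkey exists.

{Adjuster, PolicyNo}, {ClaimID, PolicyNo}, {PolicyNo, Premium}, {PolicyNo, Region}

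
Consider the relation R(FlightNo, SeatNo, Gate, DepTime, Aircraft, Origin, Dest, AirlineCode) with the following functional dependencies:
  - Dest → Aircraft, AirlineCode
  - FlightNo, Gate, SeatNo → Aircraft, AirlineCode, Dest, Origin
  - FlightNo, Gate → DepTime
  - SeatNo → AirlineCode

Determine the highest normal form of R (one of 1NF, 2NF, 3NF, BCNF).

1NF

Candidate key: {FlightNo, Gate, SeatNo}. Prime attributes: {FlightNo, Gate, SeatNo}.
Dest → Aircraft, AirlineCode: {Dest}⁺ = {Aircraft, AirlineCode, Dest}, which is not all of the attributes, so the left side is not a superkey — BCNF is violated.
Dest → Aircraft, AirlineCode determines the non-prime attributes {Aircraft, AirlineCode} from a non-superkey — 3NF is violated.
The proper key subset {SeatNo} of {FlightNo, Gate, SeatNo} determines non-prime {AirlineCode}, so the relation is not even in 2NF.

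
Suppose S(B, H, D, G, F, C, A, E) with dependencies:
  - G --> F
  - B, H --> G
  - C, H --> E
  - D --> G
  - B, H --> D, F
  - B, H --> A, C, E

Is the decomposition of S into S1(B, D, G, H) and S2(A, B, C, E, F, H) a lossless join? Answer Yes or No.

Yes

Common attributes: {B, H}; their closure is {A, B, C, D, E, F, G, H}.
Since S1 ⊆ {A, B, C, D, E, F, G, H}, the intersection is a superkey of S1; the decomposition is lossless.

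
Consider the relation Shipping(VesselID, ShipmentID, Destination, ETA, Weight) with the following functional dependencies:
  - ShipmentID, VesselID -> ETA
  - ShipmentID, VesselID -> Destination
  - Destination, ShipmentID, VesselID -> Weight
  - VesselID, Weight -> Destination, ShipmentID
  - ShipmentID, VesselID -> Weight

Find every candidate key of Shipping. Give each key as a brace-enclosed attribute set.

No FD produces {VesselID}, so it must be in every candidate key.
{ShipmentID, VesselID} is a candidate key since {ShipmentID, VesselID}⁺ = {Destination, ETA, ShipmentID, VesselID, Weight} covers every attribute.
{VesselID, Weight} is a candidate key since {VesselID, Weight}⁺ = {Destination, ETA, ShipmentID, VesselID, Weight} covers every attribute.
Any other superkey properly contains one of these, so there are no further candidate keys.

{ShipmentID, VesselID}, {VesselID, Weight}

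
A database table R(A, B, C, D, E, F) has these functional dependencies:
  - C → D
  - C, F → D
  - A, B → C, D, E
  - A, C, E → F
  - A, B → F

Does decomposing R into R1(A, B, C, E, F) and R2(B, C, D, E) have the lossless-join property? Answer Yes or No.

Common attributes: {B, C, E}; their closure is {B, C, D, E}.
Since R2 ⊆ {B, C, D, E}, the intersection is a superkey of R2; the decomposition is lossless.

Yes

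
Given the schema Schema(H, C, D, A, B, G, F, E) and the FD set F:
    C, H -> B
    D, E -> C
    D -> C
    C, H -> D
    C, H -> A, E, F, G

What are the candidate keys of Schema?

{H} never appears on the right of any FD, so every key must include it.
{C, H} is a candidate key since {C, H}⁺ = {A, B, C, D, E, F, G, H} covers every attribute.
{D, H} is a candidate key since {D, H}⁺ = {A, B, C, D, E, F, G, H} covers every attribute.
These are minimal and exhaustive — every other superkey contains one of them.

{C, H}, {D, H}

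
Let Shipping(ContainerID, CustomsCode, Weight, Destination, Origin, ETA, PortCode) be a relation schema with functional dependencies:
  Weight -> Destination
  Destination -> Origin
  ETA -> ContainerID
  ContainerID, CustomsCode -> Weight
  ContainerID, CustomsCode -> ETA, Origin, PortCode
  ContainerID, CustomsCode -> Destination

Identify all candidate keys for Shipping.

Attributes never on any right-hand side: {CustomsCode} — every candidate key must contain it.
{ContainerID, CustomsCode}⁺ = {ContainerID, CustomsCode, Destination, ETA, Origin, PortCode, Weight} — all of the relation — so {ContainerID, CustomsCode} is a candidate key.
{CustomsCode, ETA}⁺ = {ContainerID, CustomsCode, Destination, ETA, Origin, PortCode, Weight} — all of the relation — so {CustomsCode, ETA} is a candidate key.
Any other superkey properly contains one of these, so there are no further candidate keys.

{ContainerID, CustomsCode}, {CustomsCode, ETA}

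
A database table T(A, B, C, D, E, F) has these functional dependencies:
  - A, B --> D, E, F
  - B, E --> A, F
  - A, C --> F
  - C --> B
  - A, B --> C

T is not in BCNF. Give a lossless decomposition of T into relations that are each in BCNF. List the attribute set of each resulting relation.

Candidate keys of the original relation: {A, B}, {A, C}, {B, E}, {C, E}.
{A, B, C, D, E, F}: {C} determines {B, C} here but is not a superkey — split on C --> B, giving {B, C} and {A, C, D, E, F}.
{B, C} is in BCNF.
{A, C, D, E, F} is in BCNF.

{A, C, D, E, F}; {B, C}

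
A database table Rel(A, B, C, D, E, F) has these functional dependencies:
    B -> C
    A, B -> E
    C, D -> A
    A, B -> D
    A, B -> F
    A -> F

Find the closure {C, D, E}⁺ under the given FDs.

{A, C, D, E, F}

Start with {C, D, E}.
C, D -> A applies; add {A} → now {A, C, D, E}.
A -> F applies; add {F} → now {A, C, D, E, F}.
No further FD applies.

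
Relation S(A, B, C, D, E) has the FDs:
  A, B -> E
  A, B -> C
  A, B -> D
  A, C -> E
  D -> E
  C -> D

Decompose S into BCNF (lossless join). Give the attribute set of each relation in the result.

{A, B, C}; {C, D}; {D, E}

Candidate key of the original relation: {A, B}.
In {A, B, C, D, E}, {A, C} is not a superkey ({A, C}⁺ restricted to this set is {A, C, D, E}), so split on A, C -> D, E into {A, C, D, E} and {A, B, C}.
In {A, C, D, E}, {D} is not a superkey ({D}⁺ restricted to this set is {D, E}), so split on D -> E into {D, E} and {A, C, D}.
{D, E} is in BCNF.
In {A, C, D}, {C} is not a superkey ({C}⁺ restricted to this set is {C, D}), so split on C -> D into {C, D} and {A, C}.
{C, D} is in BCNF.
{A, C} is in BCNF.
{A, B, C} is in BCNF.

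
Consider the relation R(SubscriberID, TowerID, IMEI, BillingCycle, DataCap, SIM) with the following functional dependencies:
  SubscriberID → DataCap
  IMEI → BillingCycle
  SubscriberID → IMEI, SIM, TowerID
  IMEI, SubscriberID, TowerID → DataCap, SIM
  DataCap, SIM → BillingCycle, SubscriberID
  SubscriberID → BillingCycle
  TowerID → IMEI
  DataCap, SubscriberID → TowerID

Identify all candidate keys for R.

{DataCap, SIM}, {SubscriberID}

{SubscriberID}⁺ = {BillingCycle, DataCap, IMEI, SIM, SubscriberID, TowerID} — all of the relation — so {SubscriberID} is a candidate key.
{DataCap, SIM}⁺ = {BillingCycle, DataCap, IMEI, SIM, SubscriberID, TowerID} — all of the relation — so {DataCap, SIM} is a candidate key.
These are minimal and exhaustive — every other superkey contains one of them.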